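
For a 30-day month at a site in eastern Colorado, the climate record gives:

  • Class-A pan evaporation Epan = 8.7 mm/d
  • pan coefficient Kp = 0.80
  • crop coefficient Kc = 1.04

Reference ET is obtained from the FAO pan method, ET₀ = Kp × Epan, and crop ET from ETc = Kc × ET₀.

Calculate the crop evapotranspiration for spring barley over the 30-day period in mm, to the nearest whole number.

217 mm

ET₀ = 0.80 × 8.7 = 6.9600 mm/d
ETc = Kc × ET₀ = 1.04 × 6.9600 = 7.2384 mm/d
Over 30 days: 7.2384 × 30 = 217.152 mm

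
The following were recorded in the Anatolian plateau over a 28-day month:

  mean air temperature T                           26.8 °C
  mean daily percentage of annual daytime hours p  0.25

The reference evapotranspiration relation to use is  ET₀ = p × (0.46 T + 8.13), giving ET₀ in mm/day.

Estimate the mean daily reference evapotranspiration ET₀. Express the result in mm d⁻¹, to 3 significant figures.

5.11 mm d⁻¹

ET₀ = 0.25 × (0.46 × 26.8 + 8.13) = 0.25 × 20.458 = 5.1145 mm/d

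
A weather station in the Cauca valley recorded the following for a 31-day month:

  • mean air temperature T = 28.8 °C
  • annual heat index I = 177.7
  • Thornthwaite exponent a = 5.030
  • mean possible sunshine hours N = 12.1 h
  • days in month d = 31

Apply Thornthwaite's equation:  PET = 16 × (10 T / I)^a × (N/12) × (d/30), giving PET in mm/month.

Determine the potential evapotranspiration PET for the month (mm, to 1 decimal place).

10T/I = 10 × 28.8 / 177.7 = 1.6207
(10T/I)^a = 1.6207^5.030 = 11.3450
Uncorrected PET = 16 × 11.3450 = 181.520 mm
Correction = (N/12)(d/30) = (12.1/12)(31/30) = 1.0419
PET = 181.520 × 1.0419 = 189.126 mm/month

189.1 mm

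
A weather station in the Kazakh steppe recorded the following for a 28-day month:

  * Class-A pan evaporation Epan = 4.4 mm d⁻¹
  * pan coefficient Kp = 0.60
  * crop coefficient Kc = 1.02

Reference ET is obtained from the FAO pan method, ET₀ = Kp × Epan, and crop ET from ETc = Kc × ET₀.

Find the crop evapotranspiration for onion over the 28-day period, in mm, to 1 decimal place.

75.4 mm

ET₀ = 0.60 × 4.4 = 2.6400 mm/d
ETc = Kc × ET₀ = 1.02 × 2.6400 = 2.6928 mm/d
Over 28 days: 2.6928 × 28 = 75.398 mm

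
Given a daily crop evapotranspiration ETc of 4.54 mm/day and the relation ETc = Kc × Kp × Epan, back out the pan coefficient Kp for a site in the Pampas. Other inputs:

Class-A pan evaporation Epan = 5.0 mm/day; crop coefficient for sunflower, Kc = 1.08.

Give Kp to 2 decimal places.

ETc = Kc × Kp × Epan  ⇒  Kp = ETc / (Kc × Epan)
Kp = 4.54 / (1.08 × 5.0) = 4.54 / 5.400 = 0.8407

0.84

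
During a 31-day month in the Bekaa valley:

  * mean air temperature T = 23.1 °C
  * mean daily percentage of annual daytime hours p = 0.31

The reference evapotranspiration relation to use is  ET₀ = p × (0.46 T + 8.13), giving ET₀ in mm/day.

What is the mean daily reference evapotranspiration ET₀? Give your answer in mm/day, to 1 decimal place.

5.8 mm/day

ET₀ = 0.31 × (0.46 × 23.1 + 8.13) = 0.31 × 18.756 = 5.8144 mm/d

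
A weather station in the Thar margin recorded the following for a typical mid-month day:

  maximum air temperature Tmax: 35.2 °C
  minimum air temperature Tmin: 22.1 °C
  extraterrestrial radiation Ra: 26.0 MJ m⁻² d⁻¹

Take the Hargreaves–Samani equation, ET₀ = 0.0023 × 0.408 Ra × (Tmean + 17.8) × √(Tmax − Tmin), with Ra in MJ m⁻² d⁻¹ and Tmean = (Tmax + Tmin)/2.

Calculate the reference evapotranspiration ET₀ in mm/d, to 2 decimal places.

Tmean = (35.2 + 22.1)/2 = 28.65 °C
0.408 Ra = 0.408 × 26.0 = 10.6080 mm/d equivalent
ET₀ = 0.0023 × 10.6080 × (28.65 + 17.8) × √13.1 = 0.0023 × 10.6080 × 46.45 × 3.6194 = 4.1019 mm/d

4.10 mm/d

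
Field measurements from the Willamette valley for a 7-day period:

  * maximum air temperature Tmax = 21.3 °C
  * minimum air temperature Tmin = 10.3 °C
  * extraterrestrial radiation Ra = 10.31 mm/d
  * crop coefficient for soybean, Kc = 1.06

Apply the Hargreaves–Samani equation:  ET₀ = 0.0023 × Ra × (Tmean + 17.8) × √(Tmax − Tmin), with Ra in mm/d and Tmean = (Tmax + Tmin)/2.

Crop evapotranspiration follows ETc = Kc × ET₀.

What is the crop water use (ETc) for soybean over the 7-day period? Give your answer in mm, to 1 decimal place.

19.6 mm

Tmean = (21.3 + 10.3)/2 = 15.80 °C
ET₀ = 0.0023 × 10.31 × (15.80 + 17.8) × √11.0 = 0.0023 × 10.31 × 33.60 × 3.3166 = 2.6425 mm/d
ETc = Kc × ET₀ = 1.06 × 2.6425 = 2.8011 mm/d
Over 7 days: 2.8011 × 7 = 19.608 mm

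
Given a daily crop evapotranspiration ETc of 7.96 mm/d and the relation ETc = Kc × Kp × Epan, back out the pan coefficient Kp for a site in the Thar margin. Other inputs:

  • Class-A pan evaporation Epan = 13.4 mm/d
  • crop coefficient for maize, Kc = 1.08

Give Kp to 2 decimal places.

0.55

ETc = Kc × Kp × Epan  ⇒  Kp = ETc / (Kc × Epan)
Kp = 7.96 / (1.08 × 13.4) = 7.96 / 14.472 = 0.5500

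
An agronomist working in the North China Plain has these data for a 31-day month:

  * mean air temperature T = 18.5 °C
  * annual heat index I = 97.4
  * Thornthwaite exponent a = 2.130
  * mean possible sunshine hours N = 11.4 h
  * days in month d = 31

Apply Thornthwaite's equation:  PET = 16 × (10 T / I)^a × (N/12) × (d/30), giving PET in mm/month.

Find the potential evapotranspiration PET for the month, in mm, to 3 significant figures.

61.6 mm

10T/I = 10 × 18.5 / 97.4 = 1.8994
(10T/I)^a = 1.8994^2.130 = 3.9215
Uncorrected PET = 16 × 3.9215 = 62.744 mm
Correction = (N/12)(d/30) = (11.4/12)(31/30) = 0.9817
PET = 62.744 × 0.9817 = 61.596 mm/month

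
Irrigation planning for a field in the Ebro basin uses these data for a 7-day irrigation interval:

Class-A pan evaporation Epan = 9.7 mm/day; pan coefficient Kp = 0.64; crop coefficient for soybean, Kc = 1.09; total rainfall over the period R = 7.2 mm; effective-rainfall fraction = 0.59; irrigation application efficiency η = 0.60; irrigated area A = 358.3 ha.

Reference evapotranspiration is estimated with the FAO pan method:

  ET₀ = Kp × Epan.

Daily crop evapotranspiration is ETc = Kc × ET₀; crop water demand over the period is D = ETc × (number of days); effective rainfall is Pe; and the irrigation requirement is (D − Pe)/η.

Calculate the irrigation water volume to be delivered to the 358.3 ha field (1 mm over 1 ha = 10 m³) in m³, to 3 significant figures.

ET₀ = 0.64 × 9.7 = 6.2080 mm/d
ETc = Kc × ET₀ = 1.09 × 6.2080 = 6.7667 mm/d
Crop demand D = ETc × 7 d = 6.7667 × 7 = 47.367 mm
Pe = 0.59 × 7.2 = 4.248 mm
D − Pe = 47.367 − 4.248 = 43.119 mm
Gross irrigation = 43.119 / 0.60 = 71.865 mm
Volume = 71.865 mm × 358.3 ha × 10 = 257492.3 m³

257000 m³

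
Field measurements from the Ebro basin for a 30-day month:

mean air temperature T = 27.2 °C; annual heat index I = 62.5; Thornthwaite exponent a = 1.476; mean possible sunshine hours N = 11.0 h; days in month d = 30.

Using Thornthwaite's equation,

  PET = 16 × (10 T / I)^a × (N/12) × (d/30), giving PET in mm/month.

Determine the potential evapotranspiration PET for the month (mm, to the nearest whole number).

10T/I = 10 × 27.2 / 62.5 = 4.3520
(10T/I)^a = 4.3520^1.476 = 8.7640
Uncorrected PET = 16 × 8.7640 = 140.224 mm
Correction = (N/12)(d/30) = (11.0/12)(30/30) = 0.9167
PET = 140.224 × 0.9167 = 128.543 mm/month

129 mm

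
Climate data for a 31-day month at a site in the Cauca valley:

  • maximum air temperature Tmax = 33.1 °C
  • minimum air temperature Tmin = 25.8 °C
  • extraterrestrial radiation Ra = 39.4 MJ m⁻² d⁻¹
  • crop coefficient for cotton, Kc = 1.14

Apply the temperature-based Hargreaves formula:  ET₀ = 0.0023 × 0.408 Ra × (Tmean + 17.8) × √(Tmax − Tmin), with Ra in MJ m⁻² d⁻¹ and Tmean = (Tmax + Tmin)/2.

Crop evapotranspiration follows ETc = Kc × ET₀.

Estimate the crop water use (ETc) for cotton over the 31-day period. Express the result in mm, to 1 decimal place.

166.8 mm

Tmean = (33.1 + 25.8)/2 = 29.45 °C
0.408 Ra = 0.408 × 39.4 = 16.0752 mm/d equivalent
ET₀ = 0.0023 × 16.0752 × (29.45 + 17.8) × √7.3 = 0.0023 × 16.0752 × 47.25 × 2.7019 = 4.7201 mm/d
ETc = Kc × ET₀ = 1.14 × 4.7201 = 5.3809 mm/d
Over 31 days: 5.3809 × 31 = 166.808 mm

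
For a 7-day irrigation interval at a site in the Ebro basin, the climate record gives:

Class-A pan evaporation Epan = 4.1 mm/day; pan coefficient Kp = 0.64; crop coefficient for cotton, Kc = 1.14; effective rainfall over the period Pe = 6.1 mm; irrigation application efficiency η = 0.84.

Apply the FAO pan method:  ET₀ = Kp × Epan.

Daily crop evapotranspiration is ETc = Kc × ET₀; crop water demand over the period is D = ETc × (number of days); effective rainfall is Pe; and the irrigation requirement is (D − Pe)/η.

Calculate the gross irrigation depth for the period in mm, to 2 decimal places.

ET₀ = 0.64 × 4.1 = 2.6240 mm/d
ETc = Kc × ET₀ = 1.14 × 2.6240 = 2.9914 mm/d
Crop demand D = ETc × 7 d = 2.9914 × 7 = 20.940 mm
D − Pe = 20.940 − 6.1 = 14.840 mm
Gross irrigation = 14.840 / 0.84 = 17.667 mm

17.67 mm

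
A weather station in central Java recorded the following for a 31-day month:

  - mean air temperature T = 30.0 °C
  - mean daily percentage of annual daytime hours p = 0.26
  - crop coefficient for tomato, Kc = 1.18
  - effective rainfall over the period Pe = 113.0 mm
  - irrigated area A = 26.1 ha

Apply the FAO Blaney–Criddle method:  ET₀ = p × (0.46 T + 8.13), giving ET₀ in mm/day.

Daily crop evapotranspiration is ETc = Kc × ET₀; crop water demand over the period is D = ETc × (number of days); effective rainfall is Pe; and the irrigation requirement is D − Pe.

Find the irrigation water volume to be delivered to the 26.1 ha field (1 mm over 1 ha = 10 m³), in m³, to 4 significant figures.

24940 m³

ET₀ = 0.26 × (0.46 × 30.0 + 8.13) = 0.26 × 21.930 = 5.7018 mm/d
ETc = Kc × ET₀ = 1.18 × 5.7018 = 6.7281 mm/d
Crop demand D = ETc × 31 d = 6.7281 × 31 = 208.571 mm
D − Pe = 208.571 − 113.0 = 95.571 mm
Volume = 95.571 mm × 26.1 ha × 10 = 24944.0 m³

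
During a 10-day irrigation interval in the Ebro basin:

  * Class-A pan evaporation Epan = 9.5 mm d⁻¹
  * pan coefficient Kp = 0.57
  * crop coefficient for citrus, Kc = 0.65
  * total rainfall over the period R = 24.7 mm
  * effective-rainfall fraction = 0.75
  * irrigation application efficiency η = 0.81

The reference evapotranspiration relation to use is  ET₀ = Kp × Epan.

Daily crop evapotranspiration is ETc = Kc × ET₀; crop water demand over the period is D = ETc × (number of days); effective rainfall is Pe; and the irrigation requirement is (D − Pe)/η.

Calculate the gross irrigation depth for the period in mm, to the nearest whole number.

21 mm

ET₀ = 0.57 × 9.5 = 5.4150 mm/d
ETc = Kc × ET₀ = 0.65 × 5.4150 = 3.5198 mm/d
Crop demand D = ETc × 10 d = 3.5198 × 10 = 35.198 mm
Pe = 0.75 × 24.7 = 18.525 mm
D − Pe = 35.198 − 18.525 = 16.673 mm
Gross irrigation = 16.673 / 0.81 = 20.584 mm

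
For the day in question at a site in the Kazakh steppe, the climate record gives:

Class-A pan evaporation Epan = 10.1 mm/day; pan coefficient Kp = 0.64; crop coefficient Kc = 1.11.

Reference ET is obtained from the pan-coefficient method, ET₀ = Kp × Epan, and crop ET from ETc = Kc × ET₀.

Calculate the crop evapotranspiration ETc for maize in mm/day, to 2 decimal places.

7.18 mm/day

ET₀ = 0.64 × 10.1 = 6.4640 mm/d
ETc = Kc × ET₀ = 1.11 × 6.4640 = 7.1750 mm/d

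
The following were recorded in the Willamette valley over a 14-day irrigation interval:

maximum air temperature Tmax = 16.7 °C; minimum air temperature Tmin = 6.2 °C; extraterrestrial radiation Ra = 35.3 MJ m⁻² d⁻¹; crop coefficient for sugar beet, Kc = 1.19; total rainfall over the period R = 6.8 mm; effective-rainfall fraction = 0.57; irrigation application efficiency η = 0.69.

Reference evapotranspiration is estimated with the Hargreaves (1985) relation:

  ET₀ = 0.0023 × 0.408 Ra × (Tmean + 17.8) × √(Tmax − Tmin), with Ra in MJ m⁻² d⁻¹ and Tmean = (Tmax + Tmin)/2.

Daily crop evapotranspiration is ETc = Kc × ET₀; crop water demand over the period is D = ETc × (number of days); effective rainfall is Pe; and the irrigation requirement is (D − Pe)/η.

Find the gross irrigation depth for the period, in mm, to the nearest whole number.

Tmean = (16.7 + 6.2)/2 = 11.45 °C
0.408 Ra = 0.408 × 35.3 = 14.4024 mm/d equivalent
ET₀ = 0.0023 × 14.4024 × (11.45 + 17.8) × √10.5 = 0.0023 × 14.4024 × 29.25 × 3.2404 = 3.1397 mm/d
ETc = Kc × ET₀ = 1.19 × 3.1397 = 3.7362 mm/d
Crop demand D = ETc × 14 d = 3.7362 × 14 = 52.307 mm
Pe = 0.57 × 6.8 = 3.876 mm
D − Pe = 52.307 − 3.876 = 48.431 mm
Gross irrigation = 48.431 / 0.69 = 70.190 mm

70 mm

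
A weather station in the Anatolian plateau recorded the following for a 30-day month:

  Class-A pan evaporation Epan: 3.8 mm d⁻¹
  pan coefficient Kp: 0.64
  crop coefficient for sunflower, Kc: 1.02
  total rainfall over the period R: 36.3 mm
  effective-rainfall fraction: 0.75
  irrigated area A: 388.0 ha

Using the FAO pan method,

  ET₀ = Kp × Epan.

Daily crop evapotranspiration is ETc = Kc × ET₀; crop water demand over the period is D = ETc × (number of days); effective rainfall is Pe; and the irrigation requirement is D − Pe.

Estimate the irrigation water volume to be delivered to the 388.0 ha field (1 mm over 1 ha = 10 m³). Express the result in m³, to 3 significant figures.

183000 m³

ET₀ = 0.64 × 3.8 = 2.4320 mm/d
ETc = Kc × ET₀ = 1.02 × 2.4320 = 2.4806 mm/d
Crop demand D = ETc × 30 d = 2.4806 × 30 = 74.418 mm
Pe = 0.75 × 36.3 = 27.225 mm
D − Pe = 74.418 − 27.225 = 47.193 mm
Volume = 47.193 mm × 388.0 ha × 10 = 183108.8 m³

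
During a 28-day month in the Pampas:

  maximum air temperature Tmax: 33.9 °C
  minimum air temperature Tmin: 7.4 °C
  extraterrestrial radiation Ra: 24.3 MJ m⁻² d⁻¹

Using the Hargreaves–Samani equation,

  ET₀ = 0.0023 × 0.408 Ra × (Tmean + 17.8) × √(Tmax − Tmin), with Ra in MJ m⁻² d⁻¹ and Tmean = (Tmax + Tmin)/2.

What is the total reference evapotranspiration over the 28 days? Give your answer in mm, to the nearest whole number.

Tmean = (33.9 + 7.4)/2 = 20.65 °C
0.408 Ra = 0.408 × 24.3 = 9.9144 mm/d equivalent
ET₀ = 0.0023 × 9.9144 × (20.65 + 17.8) × √26.5 = 0.0023 × 9.9144 × 38.45 × 5.1478 = 4.5135 mm/d
Over 28 days: 4.5135 × 28 = 126.378 mm

126 mm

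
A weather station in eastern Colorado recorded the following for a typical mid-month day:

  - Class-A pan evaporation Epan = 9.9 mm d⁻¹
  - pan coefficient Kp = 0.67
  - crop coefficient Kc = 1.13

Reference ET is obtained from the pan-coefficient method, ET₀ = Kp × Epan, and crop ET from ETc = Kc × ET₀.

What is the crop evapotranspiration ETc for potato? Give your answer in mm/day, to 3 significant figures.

7.50 mm/day

ET₀ = 0.67 × 9.9 = 6.6330 mm/d
ETc = Kc × ET₀ = 1.13 × 6.6330 = 7.4953 mm/d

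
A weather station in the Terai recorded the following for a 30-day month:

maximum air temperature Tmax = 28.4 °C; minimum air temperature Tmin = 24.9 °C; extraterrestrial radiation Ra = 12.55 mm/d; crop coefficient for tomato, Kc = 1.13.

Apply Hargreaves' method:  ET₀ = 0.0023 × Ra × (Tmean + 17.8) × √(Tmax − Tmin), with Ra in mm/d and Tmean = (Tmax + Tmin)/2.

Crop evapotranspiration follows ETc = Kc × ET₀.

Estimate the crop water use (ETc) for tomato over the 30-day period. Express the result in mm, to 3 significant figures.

Tmean = (28.4 + 24.9)/2 = 26.65 °C
ET₀ = 0.0023 × 12.55 × (26.65 + 17.8) × √3.5 = 0.0023 × 12.55 × 44.45 × 1.8708 = 2.4003 mm/d
ETc = Kc × ET₀ = 1.13 × 2.4003 = 2.7123 mm/d
Over 30 days: 2.7123 × 30 = 81.369 mm

81.4 mm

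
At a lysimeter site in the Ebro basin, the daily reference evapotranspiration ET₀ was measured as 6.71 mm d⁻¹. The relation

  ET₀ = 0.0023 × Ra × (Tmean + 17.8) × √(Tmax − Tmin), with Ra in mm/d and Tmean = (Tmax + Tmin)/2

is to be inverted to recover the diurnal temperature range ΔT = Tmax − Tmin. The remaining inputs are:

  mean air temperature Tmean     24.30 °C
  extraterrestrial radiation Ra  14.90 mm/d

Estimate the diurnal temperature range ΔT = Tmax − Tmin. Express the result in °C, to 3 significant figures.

√ΔT = ET₀ / [0.0023 × Ra × (Tmean+17.8)] = 6.71 / (0.0023 × 14.90 × 42.10) = 4.6508
ΔT = 4.6508² = 21.630 °C

21.6 °C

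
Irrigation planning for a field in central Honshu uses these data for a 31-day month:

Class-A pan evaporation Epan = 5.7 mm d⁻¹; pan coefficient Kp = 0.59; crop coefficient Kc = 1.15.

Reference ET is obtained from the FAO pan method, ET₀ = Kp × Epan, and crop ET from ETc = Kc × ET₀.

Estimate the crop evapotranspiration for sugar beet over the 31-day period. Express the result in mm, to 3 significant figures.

ET₀ = 0.59 × 5.7 = 3.3630 mm/d
ETc = Kc × ET₀ = 1.15 × 3.3630 = 3.8675 mm/d
Over 31 days: 3.8675 × 31 = 119.893 mm

120 mm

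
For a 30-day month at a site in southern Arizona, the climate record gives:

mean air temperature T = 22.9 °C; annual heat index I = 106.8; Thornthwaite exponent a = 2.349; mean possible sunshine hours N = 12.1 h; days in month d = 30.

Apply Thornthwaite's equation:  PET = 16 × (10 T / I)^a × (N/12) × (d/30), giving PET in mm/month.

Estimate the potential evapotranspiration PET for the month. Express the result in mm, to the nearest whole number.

10T/I = 10 × 22.9 / 106.8 = 2.1442
(10T/I)^a = 2.1442^2.349 = 5.9999
Uncorrected PET = 16 × 5.9999 = 95.998 mm
Correction = (N/12)(d/30) = (12.1/12)(30/30) = 1.0083
PET = 95.998 × 1.0083 = 96.795 mm/month

97 mm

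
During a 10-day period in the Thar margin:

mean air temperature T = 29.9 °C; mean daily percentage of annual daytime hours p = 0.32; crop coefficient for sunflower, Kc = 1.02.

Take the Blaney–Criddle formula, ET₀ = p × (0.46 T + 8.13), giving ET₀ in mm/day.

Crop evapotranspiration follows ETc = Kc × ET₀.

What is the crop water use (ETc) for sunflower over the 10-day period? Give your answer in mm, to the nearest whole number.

71 mm

ET₀ = 0.32 × (0.46 × 29.9 + 8.13) = 0.32 × 21.884 = 7.0029 mm/d
ETc = Kc × ET₀ = 1.02 × 7.0029 = 7.1430 mm/d
Over 10 days: 7.1430 × 10 = 71.430 mm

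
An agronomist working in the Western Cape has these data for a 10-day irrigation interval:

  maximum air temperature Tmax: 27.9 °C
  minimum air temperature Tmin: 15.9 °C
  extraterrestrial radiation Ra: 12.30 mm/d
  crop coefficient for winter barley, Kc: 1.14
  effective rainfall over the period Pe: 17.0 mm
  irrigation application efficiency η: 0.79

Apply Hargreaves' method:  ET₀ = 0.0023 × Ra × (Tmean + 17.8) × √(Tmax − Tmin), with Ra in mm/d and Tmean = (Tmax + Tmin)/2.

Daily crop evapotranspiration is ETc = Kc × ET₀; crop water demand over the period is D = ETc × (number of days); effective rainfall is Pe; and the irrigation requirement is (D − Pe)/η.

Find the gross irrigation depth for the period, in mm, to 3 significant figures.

34.6 mm

Tmean = (27.9 + 15.9)/2 = 21.90 °C
ET₀ = 0.0023 × 12.30 × (21.90 + 17.8) × √12.0 = 0.0023 × 12.30 × 39.70 × 3.4641 = 3.8906 mm/d
ETc = Kc × ET₀ = 1.14 × 3.8906 = 4.4353 mm/d
Crop demand D = ETc × 10 d = 4.4353 × 10 = 44.353 mm
D − Pe = 44.353 − 17.0 = 27.353 mm
Gross irrigation = 27.353 / 0.79 = 34.624 mm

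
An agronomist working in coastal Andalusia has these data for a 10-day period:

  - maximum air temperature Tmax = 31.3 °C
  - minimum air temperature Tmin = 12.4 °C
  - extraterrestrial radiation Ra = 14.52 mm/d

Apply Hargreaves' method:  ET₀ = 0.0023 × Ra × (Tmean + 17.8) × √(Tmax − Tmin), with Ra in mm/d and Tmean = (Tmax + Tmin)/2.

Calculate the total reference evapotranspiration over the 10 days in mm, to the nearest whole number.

58 mm

Tmean = (31.3 + 12.4)/2 = 21.85 °C
ET₀ = 0.0023 × 14.52 × (21.85 + 17.8) × √18.9 = 0.0023 × 14.52 × 39.65 × 4.3474 = 5.7566 mm/d
Over 10 days: 5.7566 × 10 = 57.566 mm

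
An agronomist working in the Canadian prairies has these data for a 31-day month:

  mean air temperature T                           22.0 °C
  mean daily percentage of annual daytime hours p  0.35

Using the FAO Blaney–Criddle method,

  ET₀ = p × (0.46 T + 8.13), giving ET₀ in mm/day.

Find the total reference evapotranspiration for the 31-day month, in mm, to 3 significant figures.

ET₀ = 0.35 × (0.46 × 22.0 + 8.13) = 0.35 × 18.250 = 6.3875 mm/d
Monthly total = 6.3875 × 31 = 198.013 mm

198 mm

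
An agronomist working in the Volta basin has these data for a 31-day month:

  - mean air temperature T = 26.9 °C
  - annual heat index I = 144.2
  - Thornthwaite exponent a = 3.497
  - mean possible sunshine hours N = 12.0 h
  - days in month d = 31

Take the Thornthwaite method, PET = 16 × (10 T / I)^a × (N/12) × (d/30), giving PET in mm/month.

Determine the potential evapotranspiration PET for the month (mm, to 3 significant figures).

10T/I = 10 × 26.9 / 144.2 = 1.8655
(10T/I)^a = 1.8655^3.497 = 8.8506
Uncorrected PET = 16 × 8.8506 = 141.610 mm
Correction = (N/12)(d/30) = (12.0/12)(31/30) = 1.0333
PET = 141.610 × 1.0333 = 146.326 mm/month

146 mm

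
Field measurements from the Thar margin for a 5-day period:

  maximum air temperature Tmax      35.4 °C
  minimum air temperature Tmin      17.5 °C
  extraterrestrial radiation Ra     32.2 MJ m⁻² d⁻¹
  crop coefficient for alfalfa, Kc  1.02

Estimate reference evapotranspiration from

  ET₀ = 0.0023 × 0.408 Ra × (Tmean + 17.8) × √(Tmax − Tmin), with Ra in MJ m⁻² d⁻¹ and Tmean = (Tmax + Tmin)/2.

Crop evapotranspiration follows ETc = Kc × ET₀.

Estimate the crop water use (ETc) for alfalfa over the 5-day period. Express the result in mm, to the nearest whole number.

Tmean = (35.4 + 17.5)/2 = 26.45 °C
0.408 Ra = 0.408 × 32.2 = 13.1376 mm/d equivalent
ET₀ = 0.0023 × 13.1376 × (26.45 + 17.8) × √17.9 = 0.0023 × 13.1376 × 44.25 × 4.2308 = 5.6569 mm/d
ETc = Kc × ET₀ = 1.02 × 5.6569 = 5.7700 mm/d
Over 5 days: 5.7700 × 5 = 28.850 mm

29 mm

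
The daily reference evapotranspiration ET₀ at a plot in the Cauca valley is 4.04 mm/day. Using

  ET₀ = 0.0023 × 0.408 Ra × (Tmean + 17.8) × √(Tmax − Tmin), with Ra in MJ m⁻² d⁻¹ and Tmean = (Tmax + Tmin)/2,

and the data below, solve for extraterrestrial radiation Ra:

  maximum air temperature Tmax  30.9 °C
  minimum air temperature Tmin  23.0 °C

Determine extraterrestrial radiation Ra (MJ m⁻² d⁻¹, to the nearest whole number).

34 MJ m⁻² d⁻¹

Tmean = (30.9+23.0)/2 = 26.95 °C; ΔT = 7.9
Ra = ET₀ / [0.0023 × 0.408 × (Tmean+17.8) × √ΔT]
   = 4.04 / (0.0023 × 0.408 × 44.75 × 2.8107) = 34.228 MJ m⁻² d⁻¹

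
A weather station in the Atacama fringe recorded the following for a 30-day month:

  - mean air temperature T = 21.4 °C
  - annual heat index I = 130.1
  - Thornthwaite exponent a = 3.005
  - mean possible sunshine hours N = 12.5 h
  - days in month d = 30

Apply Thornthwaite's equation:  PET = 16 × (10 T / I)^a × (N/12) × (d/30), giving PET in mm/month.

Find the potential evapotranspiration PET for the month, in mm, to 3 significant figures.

10T/I = 10 × 21.4 / 130.1 = 1.6449
(10T/I)^a = 1.6449^3.005 = 4.4617
Uncorrected PET = 16 × 4.4617 = 71.387 mm
Correction = (N/12)(d/30) = (12.5/12)(30/30) = 1.0417
PET = 71.387 × 1.0417 = 74.364 mm/month

74.4 mm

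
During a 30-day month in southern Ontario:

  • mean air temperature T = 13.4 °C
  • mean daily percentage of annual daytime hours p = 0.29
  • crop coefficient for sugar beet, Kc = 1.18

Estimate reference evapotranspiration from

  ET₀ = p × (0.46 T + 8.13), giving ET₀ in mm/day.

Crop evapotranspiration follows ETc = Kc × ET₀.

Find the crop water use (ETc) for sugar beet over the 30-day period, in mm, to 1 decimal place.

ET₀ = 0.29 × (0.46 × 13.4 + 8.13) = 0.29 × 14.294 = 4.1453 mm/d
ETc = Kc × ET₀ = 1.18 × 4.1453 = 4.8915 mm/d
Over 30 days: 4.8915 × 30 = 146.745 mm

146.7 mm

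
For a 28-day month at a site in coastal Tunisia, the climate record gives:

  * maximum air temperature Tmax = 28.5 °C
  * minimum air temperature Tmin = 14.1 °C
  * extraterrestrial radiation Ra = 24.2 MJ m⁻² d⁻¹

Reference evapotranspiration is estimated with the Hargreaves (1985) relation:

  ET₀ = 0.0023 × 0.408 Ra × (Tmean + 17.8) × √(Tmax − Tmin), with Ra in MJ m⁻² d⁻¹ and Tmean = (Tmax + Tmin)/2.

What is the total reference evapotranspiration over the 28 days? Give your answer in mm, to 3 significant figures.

Tmean = (28.5 + 14.1)/2 = 21.30 °C
0.408 Ra = 0.408 × 24.2 = 9.8736 mm/d equivalent
ET₀ = 0.0023 × 9.8736 × (21.30 + 17.8) × √14.4 = 0.0023 × 9.8736 × 39.10 × 3.7947 = 3.3694 mm/d
Over 28 days: 3.3694 × 28 = 94.343 mm

94.3 mm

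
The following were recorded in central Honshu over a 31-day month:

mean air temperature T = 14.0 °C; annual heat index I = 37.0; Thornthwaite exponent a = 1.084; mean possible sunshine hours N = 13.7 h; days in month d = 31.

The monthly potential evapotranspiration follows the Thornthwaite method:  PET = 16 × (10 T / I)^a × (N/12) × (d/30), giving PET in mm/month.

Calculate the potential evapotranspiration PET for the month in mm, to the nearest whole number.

80 mm

10T/I = 10 × 14.0 / 37.0 = 3.7838
(10T/I)^a = 3.7838^1.084 = 4.2313
Uncorrected PET = 16 × 4.2313 = 67.701 mm
Correction = (N/12)(d/30) = (13.7/12)(31/30) = 1.1797
PET = 67.701 × 1.1797 = 79.867 mm/month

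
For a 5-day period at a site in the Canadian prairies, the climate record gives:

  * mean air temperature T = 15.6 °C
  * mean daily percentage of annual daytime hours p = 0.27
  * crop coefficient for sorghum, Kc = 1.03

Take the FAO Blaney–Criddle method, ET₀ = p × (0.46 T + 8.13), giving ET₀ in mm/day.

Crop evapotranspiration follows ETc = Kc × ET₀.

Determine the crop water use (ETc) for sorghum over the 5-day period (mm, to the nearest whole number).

ET₀ = 0.27 × (0.46 × 15.6 + 8.13) = 0.27 × 15.306 = 4.1326 mm/d
ETc = Kc × ET₀ = 1.03 × 4.1326 = 4.2566 mm/d
Over 5 days: 4.2566 × 5 = 21.283 mm

21 mm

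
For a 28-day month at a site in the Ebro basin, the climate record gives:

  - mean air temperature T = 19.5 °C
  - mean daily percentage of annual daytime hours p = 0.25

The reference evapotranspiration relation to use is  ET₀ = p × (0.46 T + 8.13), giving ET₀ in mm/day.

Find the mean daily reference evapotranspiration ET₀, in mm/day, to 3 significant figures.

4.28 mm/day

ET₀ = 0.25 × (0.46 × 19.5 + 8.13) = 0.25 × 17.100 = 4.2750 mm/d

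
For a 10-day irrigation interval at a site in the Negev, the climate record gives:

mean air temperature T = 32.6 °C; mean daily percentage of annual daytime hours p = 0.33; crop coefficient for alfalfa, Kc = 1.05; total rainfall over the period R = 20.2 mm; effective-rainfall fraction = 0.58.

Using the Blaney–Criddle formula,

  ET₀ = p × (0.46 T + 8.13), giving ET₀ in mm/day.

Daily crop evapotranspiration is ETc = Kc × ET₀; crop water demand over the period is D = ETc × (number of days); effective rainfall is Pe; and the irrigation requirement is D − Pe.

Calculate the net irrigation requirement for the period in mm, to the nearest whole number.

ET₀ = 0.33 × (0.46 × 32.6 + 8.13) = 0.33 × 23.126 = 7.6316 mm/d
ETc = Kc × ET₀ = 1.05 × 7.6316 = 8.0132 mm/d
Crop demand D = ETc × 10 d = 8.0132 × 10 = 80.132 mm
Pe = 0.58 × 20.2 = 11.716 mm
D − Pe = 80.132 − 11.716 = 68.416 mm

68 mm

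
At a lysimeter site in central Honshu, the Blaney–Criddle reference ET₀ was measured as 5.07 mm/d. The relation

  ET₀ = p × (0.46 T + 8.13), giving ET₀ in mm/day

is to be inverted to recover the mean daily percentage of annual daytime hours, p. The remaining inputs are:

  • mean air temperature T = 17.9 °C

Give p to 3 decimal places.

p = ET₀ / (0.46 T + 8.13) = 5.07 / (0.46 × 17.9 + 8.13) = 5.07 / 16.364 = 0.3098

0.310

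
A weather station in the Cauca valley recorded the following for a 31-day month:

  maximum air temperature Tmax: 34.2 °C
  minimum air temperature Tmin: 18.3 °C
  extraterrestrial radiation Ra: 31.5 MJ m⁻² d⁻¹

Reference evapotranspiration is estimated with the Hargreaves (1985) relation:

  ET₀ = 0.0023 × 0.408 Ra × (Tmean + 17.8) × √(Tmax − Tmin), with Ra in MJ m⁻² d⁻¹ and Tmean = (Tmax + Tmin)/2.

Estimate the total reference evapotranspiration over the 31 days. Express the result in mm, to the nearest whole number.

161 mm

Tmean = (34.2 + 18.3)/2 = 26.25 °C
0.408 Ra = 0.408 × 31.5 = 12.8520 mm/d equivalent
ET₀ = 0.0023 × 12.8520 × (26.25 + 17.8) × √15.9 = 0.0023 × 12.8520 × 44.05 × 3.9875 = 5.1921 mm/d
Over 31 days: 5.1921 × 31 = 160.955 mm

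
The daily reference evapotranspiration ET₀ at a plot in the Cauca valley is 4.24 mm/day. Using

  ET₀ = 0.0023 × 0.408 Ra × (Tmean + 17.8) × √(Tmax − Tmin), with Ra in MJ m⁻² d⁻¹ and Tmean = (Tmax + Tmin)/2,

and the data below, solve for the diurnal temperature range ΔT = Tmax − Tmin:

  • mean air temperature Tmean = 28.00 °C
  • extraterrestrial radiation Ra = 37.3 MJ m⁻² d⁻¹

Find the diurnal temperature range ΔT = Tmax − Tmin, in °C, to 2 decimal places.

7.00 °C

√ΔT = ET₀ / [0.0023 × 0.408 × Ra × (Tmean+17.8)] = 4.24 / (0.0023 × 15.2184 × 45.80) = 2.6449
ΔT = 2.6449² = 6.995 °C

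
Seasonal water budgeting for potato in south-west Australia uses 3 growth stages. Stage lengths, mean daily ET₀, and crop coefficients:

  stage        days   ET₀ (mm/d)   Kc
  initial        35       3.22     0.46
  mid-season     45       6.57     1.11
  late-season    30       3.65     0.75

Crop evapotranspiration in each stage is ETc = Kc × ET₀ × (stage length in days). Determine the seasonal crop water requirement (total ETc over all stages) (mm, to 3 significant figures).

initial: 0.46 × 3.22 × 35 = 51.84 mm
mid-season: 1.11 × 6.57 × 45 = 328.17 mm
late-season: 0.75 × 3.65 × 30 = 82.13 mm
Seasonal total = 462.14 mm

462 mm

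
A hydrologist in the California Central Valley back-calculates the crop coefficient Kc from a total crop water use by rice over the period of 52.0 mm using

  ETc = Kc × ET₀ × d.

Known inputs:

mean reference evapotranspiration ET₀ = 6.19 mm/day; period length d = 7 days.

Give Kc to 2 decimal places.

1.20

ETc = Kc × ET₀ × d  ⇒  Kc = ETc / (ET₀ × d)
Kc = 52.0 / (6.19 × 7) = 52.0 / 43.33 = 1.2001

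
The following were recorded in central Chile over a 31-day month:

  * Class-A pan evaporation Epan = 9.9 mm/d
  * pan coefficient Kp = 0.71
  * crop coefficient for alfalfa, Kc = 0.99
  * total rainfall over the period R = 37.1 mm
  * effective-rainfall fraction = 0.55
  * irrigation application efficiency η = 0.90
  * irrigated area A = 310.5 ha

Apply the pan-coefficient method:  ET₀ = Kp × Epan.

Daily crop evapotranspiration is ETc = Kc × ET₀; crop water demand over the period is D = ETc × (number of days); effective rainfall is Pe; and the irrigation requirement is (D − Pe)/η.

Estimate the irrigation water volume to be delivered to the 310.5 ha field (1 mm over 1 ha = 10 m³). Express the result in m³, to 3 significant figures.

ET₀ = 0.71 × 9.9 = 7.0290 mm/d
ETc = Kc × ET₀ = 0.99 × 7.0290 = 6.9587 mm/d
Crop demand D = ETc × 31 d = 6.9587 × 31 = 215.720 mm
Pe = 0.55 × 37.1 = 20.405 mm
D − Pe = 215.720 − 20.405 = 195.315 mm
Gross irrigation = 195.315 / 0.90 = 217.017 mm
Volume = 217.017 mm × 310.5 ha × 10 = 673837.8 m³

674000 m³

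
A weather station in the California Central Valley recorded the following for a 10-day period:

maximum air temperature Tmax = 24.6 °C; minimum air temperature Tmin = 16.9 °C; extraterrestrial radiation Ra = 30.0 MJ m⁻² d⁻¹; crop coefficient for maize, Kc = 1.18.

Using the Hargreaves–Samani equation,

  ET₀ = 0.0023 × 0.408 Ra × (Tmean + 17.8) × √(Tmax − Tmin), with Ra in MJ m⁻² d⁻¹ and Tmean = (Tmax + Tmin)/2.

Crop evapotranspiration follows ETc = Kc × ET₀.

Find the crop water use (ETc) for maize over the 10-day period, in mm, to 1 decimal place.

Tmean = (24.6 + 16.9)/2 = 20.75 °C
0.408 Ra = 0.408 × 30.0 = 12.2400 mm/d equivalent
ET₀ = 0.0023 × 12.2400 × (20.75 + 17.8) × √7.7 = 0.0023 × 12.2400 × 38.55 × 2.7749 = 3.0115 mm/d
ETc = Kc × ET₀ = 1.18 × 3.0115 = 3.5536 mm/d
Over 10 days: 3.5536 × 10 = 35.536 mm

35.5 mm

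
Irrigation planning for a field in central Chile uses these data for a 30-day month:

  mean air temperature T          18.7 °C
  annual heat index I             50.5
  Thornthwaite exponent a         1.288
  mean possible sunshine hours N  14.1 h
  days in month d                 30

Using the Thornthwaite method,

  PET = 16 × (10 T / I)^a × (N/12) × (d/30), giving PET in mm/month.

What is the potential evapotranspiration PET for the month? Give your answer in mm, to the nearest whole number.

101 mm

10T/I = 10 × 18.7 / 50.5 = 3.7030
(10T/I)^a = 3.7030^1.288 = 5.3988
Uncorrected PET = 16 × 5.3988 = 86.381 mm
Correction = (N/12)(d/30) = (14.1/12)(30/30) = 1.1750
PET = 86.381 × 1.1750 = 101.498 mm/month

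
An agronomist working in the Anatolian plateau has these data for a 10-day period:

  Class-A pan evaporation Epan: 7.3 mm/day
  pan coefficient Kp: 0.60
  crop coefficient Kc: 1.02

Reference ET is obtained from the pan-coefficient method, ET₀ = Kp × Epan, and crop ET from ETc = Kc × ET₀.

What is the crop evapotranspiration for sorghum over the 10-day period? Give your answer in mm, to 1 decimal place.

44.7 mm

ET₀ = 0.60 × 7.3 = 4.3800 mm/d
ETc = Kc × ET₀ = 1.02 × 4.3800 = 4.4676 mm/d
Over 10 days: 4.4676 × 10 = 44.676 mm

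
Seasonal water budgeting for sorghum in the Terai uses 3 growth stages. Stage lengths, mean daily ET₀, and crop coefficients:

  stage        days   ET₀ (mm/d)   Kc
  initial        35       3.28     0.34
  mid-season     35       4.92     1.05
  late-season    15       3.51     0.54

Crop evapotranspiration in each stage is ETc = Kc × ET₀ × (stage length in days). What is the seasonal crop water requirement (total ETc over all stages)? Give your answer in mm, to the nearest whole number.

initial: 0.34 × 3.28 × 35 = 39.03 mm
mid-season: 1.05 × 4.92 × 35 = 180.81 mm
late-season: 0.54 × 3.51 × 15 = 28.43 mm
Seasonal total = 248.27 mm

248 mm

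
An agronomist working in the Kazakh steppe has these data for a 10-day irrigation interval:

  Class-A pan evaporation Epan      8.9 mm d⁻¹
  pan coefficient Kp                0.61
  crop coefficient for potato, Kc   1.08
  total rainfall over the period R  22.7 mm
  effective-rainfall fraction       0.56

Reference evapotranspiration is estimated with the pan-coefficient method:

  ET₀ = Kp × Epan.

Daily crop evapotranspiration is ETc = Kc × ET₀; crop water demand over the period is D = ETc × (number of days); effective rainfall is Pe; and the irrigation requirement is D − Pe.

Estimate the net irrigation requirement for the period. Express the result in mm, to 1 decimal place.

45.9 mm

ET₀ = 0.61 × 8.9 = 5.4290 mm/d
ETc = Kc × ET₀ = 1.08 × 5.4290 = 5.8633 mm/d
Crop demand D = ETc × 10 d = 5.8633 × 10 = 58.633 mm
Pe = 0.56 × 22.7 = 12.712 mm
D − Pe = 58.633 − 12.712 = 45.921 mm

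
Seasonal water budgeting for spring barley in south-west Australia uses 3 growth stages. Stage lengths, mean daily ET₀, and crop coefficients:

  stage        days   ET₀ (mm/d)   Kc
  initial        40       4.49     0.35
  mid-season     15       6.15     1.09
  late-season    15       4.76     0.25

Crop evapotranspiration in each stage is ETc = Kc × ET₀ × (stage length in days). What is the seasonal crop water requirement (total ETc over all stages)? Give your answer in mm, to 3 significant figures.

181 mm

initial: 0.35 × 4.49 × 40 = 62.86 mm
mid-season: 1.09 × 6.15 × 15 = 100.55 mm
late-season: 0.25 × 4.76 × 15 = 17.85 mm
Seasonal total = 181.26 mm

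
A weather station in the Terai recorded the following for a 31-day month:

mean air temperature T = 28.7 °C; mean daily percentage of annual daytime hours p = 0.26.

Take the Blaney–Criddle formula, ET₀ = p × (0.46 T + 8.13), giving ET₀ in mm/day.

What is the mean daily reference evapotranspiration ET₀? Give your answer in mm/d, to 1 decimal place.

ET₀ = 0.26 × (0.46 × 28.7 + 8.13) = 0.26 × 21.332 = 5.5463 mm/d

5.5 mm/d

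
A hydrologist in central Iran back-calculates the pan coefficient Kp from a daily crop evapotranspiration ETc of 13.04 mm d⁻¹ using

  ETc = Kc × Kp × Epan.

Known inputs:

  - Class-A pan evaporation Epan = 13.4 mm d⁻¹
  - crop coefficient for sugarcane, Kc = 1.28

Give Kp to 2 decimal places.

ETc = Kc × Kp × Epan  ⇒  Kp = ETc / (Kc × Epan)
Kp = 13.04 / (1.28 × 13.4) = 13.04 / 17.152 = 0.7603

0.76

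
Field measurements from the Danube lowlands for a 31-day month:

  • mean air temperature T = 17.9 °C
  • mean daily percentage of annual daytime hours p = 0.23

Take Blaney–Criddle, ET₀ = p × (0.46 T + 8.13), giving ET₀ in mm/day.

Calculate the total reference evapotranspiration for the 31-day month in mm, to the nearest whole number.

117 mm

ET₀ = 0.23 × (0.46 × 17.9 + 8.13) = 0.23 × 16.364 = 3.7637 mm/d
Monthly total = 3.7637 × 31 = 116.675 mm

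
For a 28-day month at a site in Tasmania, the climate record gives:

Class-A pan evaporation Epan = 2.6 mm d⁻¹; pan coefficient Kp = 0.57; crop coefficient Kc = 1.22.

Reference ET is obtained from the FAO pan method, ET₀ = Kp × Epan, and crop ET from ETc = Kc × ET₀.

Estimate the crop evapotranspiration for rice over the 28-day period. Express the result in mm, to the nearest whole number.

ET₀ = 0.57 × 2.6 = 1.4820 mm/d
ETc = Kc × ET₀ = 1.22 × 1.4820 = 1.8080 mm/d
Over 28 days: 1.8080 × 28 = 50.624 mm

51 mm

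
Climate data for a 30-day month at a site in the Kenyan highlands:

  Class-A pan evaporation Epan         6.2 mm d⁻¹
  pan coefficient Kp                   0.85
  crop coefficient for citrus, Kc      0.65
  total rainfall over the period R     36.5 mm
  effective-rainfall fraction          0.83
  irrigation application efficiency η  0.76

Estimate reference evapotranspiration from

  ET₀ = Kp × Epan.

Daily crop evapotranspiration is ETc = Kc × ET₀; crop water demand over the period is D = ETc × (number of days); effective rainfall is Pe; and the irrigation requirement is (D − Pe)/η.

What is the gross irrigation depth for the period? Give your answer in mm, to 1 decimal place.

ET₀ = 0.85 × 6.2 = 5.2700 mm/d
ETc = Kc × ET₀ = 0.65 × 5.2700 = 3.4255 mm/d
Crop demand D = ETc × 30 d = 3.4255 × 30 = 102.765 mm
Pe = 0.83 × 36.5 = 30.295 mm
D − Pe = 102.765 − 30.295 = 72.470 mm
Gross irrigation = 72.470 / 0.76 = 95.355 mm

95.4 mm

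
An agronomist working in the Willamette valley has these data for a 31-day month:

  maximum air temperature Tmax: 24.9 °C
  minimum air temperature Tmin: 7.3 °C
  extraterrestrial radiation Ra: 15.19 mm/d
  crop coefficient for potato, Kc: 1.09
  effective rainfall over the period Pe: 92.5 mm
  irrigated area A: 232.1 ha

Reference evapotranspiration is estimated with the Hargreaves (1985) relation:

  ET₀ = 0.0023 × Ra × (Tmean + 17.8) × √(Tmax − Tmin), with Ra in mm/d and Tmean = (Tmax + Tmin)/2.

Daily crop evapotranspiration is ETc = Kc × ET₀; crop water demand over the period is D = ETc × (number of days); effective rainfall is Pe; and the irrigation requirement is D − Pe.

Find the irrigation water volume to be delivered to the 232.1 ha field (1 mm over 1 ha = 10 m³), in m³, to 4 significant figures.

Tmean = (24.9 + 7.3)/2 = 16.10 °C
ET₀ = 0.0023 × 15.19 × (16.10 + 17.8) × √17.6 = 0.0023 × 15.19 × 33.90 × 4.1952 = 4.9686 mm/d
ETc = Kc × ET₀ = 1.09 × 4.9686 = 5.4158 mm/d
Crop demand D = ETc × 31 d = 5.4158 × 31 = 167.890 mm
D − Pe = 167.890 − 92.5 = 75.390 mm
Volume = 75.390 mm × 232.1 ha × 10 = 174980.2 m³

175000 m³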